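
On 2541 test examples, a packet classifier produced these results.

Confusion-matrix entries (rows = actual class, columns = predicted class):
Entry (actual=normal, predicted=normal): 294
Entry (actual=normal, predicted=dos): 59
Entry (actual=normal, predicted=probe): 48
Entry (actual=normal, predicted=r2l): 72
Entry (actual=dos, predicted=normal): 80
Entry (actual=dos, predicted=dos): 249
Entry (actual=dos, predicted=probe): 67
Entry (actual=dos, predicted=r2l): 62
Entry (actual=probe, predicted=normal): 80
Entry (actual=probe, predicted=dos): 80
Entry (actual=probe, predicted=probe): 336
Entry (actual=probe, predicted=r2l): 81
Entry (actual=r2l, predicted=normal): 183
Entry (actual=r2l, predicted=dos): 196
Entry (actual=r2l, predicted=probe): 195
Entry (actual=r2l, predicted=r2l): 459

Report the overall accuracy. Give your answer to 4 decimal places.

Accuracy = trace / total = (294+249+336+459=1338) / 2541 = 1338/2541 = 0.5266

0.5266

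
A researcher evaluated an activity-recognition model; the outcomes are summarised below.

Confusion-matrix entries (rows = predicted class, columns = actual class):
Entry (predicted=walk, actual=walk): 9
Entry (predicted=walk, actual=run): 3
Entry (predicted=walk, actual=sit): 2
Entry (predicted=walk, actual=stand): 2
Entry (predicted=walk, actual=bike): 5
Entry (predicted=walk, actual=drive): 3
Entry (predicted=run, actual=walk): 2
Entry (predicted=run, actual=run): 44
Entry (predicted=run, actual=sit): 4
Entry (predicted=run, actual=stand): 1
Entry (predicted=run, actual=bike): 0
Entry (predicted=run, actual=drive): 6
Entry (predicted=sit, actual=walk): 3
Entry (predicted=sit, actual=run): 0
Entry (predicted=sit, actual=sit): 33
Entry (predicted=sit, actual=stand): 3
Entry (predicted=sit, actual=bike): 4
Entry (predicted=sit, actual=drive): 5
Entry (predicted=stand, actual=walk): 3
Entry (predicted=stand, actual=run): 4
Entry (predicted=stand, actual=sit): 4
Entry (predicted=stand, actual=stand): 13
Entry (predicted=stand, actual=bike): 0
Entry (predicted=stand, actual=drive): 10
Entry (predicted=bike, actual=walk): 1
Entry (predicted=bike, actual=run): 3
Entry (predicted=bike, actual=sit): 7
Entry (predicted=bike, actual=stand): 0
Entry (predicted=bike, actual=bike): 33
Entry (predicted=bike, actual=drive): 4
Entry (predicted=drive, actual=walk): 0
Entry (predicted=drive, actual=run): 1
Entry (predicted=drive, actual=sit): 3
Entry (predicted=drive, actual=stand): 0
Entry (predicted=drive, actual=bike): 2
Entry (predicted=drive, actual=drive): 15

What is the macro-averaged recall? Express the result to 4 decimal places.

Per-class recall (TP/(TP+FN)):
  walk: TP=9, FN=2+3+3+1+0=9 → 9/18 = 0.50000
  run: TP=44, FN=3+0+4+3+1=11 → 44/55 = 0.80000
  sit: TP=33, FN=2+4+4+7+3=20 → 33/53 = 0.62264
  stand: TP=13, FN=2+1+3+0+0=6 → 13/19 = 0.68421
  bike: TP=33, FN=5+0+4+0+2=11 → 33/44 = 0.75000
  drive: TP=15, FN=3+6+5+10+4=28 → 15/43 = 0.34884
Macro-recall = mean = (0.50000 + 0.80000 + 0.62264 + 0.68421 + 0.75000 + 0.34884) / 6 = 0.6176

0.6176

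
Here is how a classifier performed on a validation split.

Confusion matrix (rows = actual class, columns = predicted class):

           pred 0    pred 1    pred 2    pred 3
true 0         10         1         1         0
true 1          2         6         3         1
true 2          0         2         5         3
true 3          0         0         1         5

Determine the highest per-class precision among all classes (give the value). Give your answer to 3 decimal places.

Per-class precision (TP/(TP+FP)):
  0: TP=10, FP=2+0+0=2 → 10/12 = 0.8333
  1: TP=6, FP=1+2+0=3 → 6/9 = 0.6667
  2: TP=5, FP=1+3+1=5 → 5/10 = 0.5000
  3: TP=5, FP=0+1+3=4 → 5/9 = 0.5556
Highest is class '0' with precision = 0.833.

0.833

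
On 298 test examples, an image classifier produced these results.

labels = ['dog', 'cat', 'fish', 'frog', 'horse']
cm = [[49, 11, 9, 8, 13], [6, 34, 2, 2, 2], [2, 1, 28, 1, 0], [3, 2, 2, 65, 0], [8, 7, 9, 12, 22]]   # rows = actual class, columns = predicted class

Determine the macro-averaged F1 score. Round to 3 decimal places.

0.650

Per-class F1 score (2·TP/(2·TP+FP+FN)):
  dog: TP=49, FP=6+2+3+8=19, FN=11+9+8+13=41 → 98/158 = 0.6203
  cat: TP=34, FP=11+1+2+7=21, FN=6+2+2+2=12 → 68/101 = 0.6733
  fish: TP=28, FP=9+2+2+9=22, FN=2+1+1+0=4 → 56/82 = 0.6829
  frog: TP=65, FP=8+2+1+12=23, FN=3+2+2+0=7 → 130/160 = 0.8125
  horse: TP=22, FP=13+2+0+0=15, FN=8+7+9+12=36 → 44/95 = 0.4632
Macro-F1 score = mean = (0.6203 + 0.6733 + 0.6829 + 0.8125 + 0.4632) / 5 = 0.650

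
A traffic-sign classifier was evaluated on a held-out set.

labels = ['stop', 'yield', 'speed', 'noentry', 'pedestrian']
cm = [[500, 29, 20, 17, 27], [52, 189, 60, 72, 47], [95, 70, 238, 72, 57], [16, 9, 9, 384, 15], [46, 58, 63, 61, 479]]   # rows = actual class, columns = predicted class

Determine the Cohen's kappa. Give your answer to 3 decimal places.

Observed agreement pₒ = trace/N = 1790/2685 = 0.6667
Expected agreement pₑ = Σ (rowᵢ·colᵢ)/N² = (593·709 + 420·355 + 532·390 + 433·606 + 707·625)/2685² = 0.2055
κ = (pₒ − pₑ)/(1 − pₑ) = (0.6667 − 0.2055)/(1 − 0.2055) = 0.580

0.580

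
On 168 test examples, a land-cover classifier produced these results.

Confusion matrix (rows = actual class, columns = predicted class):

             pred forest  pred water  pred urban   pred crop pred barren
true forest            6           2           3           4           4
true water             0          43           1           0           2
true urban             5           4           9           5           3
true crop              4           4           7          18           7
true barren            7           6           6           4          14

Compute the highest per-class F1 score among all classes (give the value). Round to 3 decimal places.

Per-class F1 score (2·TP/(2·TP+FP+FN)):
  forest: TP=6, FP=0+5+4+7=16, FN=2+3+4+4=13 → 12/41 = 0.2927
  water: TP=43, FP=2+4+4+6=16, FN=0+1+0+2=3 → 86/105 = 0.8190
  urban: TP=9, FP=3+1+7+6=17, FN=5+4+5+3=17 → 18/52 = 0.3462
  crop: TP=18, FP=4+0+5+4=13, FN=4+4+7+7=22 → 36/71 = 0.5070
  barren: TP=14, FP=4+2+3+7=16, FN=7+6+6+4=23 → 28/67 = 0.4179
Highest is class 'water' with F1 score = 0.819.

0.819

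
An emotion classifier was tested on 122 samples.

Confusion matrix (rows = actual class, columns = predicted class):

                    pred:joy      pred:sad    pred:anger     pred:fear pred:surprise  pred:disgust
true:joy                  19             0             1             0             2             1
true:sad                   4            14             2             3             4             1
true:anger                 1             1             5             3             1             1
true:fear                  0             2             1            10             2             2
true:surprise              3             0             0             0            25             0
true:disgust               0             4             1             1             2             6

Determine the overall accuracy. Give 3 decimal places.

0.648

Accuracy = trace / total = (19+14+5+10+25+6=79) / 122 = 79/122 = 0.648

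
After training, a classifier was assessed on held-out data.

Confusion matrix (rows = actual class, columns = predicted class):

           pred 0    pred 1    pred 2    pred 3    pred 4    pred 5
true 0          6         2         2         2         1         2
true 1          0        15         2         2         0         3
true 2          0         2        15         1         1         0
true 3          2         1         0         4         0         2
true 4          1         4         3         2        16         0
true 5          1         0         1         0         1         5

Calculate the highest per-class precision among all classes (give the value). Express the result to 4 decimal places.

0.8421

Per-class precision (TP/(TP+FP)):
  0: TP=6, FP=0+0+2+1+1=4 → 6/10 = 0.60000
  1: TP=15, FP=2+2+1+4+0=9 → 15/24 = 0.62500
  2: TP=15, FP=2+2+0+3+1=8 → 15/23 = 0.65217
  3: TP=4, FP=2+2+1+2+0=7 → 4/11 = 0.36364
  4: TP=16, FP=1+0+1+0+1=3 → 16/19 = 0.84211
  5: TP=5, FP=2+3+0+2+0=7 → 5/12 = 0.41667
Highest is class '4' with precision = 0.8421.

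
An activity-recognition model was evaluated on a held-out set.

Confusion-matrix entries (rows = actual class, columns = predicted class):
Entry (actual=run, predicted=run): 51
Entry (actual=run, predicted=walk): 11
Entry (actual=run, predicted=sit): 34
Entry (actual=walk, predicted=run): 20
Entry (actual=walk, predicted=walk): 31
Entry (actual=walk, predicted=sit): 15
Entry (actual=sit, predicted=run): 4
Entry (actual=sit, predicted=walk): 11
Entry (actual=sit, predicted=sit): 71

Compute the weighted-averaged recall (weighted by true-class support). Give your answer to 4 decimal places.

0.6169

Per-class recall (TP/(TP+FN)):
  run: TP=51, FN=11+34=45 → 51/96 = 0.53125
  walk: TP=31, FN=20+15=35 → 31/66 = 0.46970
  sit: TP=71, FN=4+11=15 → 71/86 = 0.82558
Weighted-recall = Σ (supportᵢ/N)·recallᵢ with N=248: (96/248)·0.53125 + (66/248)·0.46970 + (86/248)·0.82558 = 0.6169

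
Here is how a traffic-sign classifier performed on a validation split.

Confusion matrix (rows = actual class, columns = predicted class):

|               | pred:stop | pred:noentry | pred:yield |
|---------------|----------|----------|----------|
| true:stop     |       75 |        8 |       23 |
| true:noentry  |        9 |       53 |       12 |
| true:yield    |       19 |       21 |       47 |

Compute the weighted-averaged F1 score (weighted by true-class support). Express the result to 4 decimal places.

0.6545

Per-class F1 score (2·TP/(2·TP+FP+FN)):
  stop: TP=75, FP=9+19=28, FN=8+23=31 → 150/209 = 0.71770
  noentry: TP=53, FP=8+21=29, FN=9+12=21 → 106/156 = 0.67949
  yield: TP=47, FP=23+12=35, FN=19+21=40 → 94/169 = 0.55621
Weighted-F1 score = Σ (supportᵢ/N)·F1 scoreᵢ with N=267: (106/267)·0.71770 + (74/267)·0.67949 + (87/267)·0.55621 = 0.6545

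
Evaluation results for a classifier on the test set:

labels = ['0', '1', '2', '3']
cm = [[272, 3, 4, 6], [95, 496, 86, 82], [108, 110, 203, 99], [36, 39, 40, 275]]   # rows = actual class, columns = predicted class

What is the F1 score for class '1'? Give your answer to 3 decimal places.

0.705

One-vs-rest for '1': TP = diagonal; FP = other classes predicted '1'; FN = '1' predicted as other.
F1 score = 2·TP/(2·TP+FP+FN).
1: TP=496, FP=3+110+39=152, FN=95+86+82=263 → 992/1407 = 0.7050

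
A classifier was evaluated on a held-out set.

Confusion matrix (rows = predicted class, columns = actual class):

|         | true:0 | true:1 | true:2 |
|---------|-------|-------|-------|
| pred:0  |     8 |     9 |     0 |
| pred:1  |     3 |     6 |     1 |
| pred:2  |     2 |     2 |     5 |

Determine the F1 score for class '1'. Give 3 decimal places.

F1 score = 2·TP/(2·TP+FP+FN).
1: TP=6, FP=3+1=4, FN=9+2=11 → 12/27 = 0.4444

0.444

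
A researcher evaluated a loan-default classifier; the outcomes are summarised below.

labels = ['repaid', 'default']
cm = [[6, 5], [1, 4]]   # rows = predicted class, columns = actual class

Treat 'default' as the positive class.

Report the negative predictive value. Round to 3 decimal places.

NPV = TN/(TN+FN) = 6/(6+5) = 0.545

0.545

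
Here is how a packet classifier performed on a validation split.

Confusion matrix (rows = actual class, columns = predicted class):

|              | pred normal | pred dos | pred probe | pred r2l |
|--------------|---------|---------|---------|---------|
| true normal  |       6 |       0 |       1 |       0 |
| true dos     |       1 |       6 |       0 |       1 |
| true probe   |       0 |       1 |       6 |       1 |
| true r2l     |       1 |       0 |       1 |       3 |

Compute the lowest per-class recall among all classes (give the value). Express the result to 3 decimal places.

0.600

Per-class recall (TP/(TP+FN)):
  normal: TP=6, FN=0+1+0=1 → 6/7 = 0.8571
  dos: TP=6, FN=1+0+1=2 → 6/8 = 0.7500
  probe: TP=6, FN=0+1+1=2 → 6/8 = 0.7500
  r2l: TP=3, FN=1+0+1=2 → 3/5 = 0.6000
Lowest is class 'r2l' with recall = 0.600.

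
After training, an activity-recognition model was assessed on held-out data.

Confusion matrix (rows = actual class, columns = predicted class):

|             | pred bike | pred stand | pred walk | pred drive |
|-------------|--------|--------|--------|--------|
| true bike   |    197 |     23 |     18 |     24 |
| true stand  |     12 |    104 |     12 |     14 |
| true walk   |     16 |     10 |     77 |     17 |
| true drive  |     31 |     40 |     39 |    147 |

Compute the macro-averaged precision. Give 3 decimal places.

Per-class precision (TP/(TP+FP)):
  bike: TP=197, FP=12+16+31=59 → 197/256 = 0.7695
  stand: TP=104, FP=23+10+40=73 → 104/177 = 0.5876
  walk: TP=77, FP=18+12+39=69 → 77/146 = 0.5274
  drive: TP=147, FP=24+14+17=55 → 147/202 = 0.7277
Macro-precision = mean = (0.7695 + 0.5876 + 0.5274 + 0.7277) / 4 = 0.653

0.653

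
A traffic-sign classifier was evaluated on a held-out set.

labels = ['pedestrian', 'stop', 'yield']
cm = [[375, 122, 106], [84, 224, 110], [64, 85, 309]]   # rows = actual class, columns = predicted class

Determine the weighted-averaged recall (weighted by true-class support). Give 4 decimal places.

0.6139

Per-class recall (TP/(TP+FN)):
  pedestrian: TP=375, FN=122+106=228 → 375/603 = 0.62189
  stop: TP=224, FN=84+110=194 → 224/418 = 0.53589
  yield: TP=309, FN=64+85=149 → 309/458 = 0.67467
Weighted-recall = Σ (supportᵢ/N)·recallᵢ with N=1479: (603/1479)·0.62189 + (418/1479)·0.53589 + (458/1479)·0.67467 = 0.6139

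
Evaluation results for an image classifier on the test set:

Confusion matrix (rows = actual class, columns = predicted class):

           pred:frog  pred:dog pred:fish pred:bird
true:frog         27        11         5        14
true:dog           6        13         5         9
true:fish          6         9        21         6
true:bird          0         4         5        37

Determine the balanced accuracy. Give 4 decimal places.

Balanced accuracy = mean of per-class recall.
  frog: recall = 27/57 = 0.47368
  dog: recall = 13/33 = 0.39394
  fish: recall = 21/42 = 0.50000
  bird: recall = 37/46 = 0.80435
Mean = (0.47368 + 0.39394 + 0.50000 + 0.80435) / 4 = 0.5430

0.5430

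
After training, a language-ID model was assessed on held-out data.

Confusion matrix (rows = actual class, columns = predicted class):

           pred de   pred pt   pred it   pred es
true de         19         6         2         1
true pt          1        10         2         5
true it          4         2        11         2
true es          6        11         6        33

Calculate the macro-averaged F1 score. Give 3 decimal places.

0.578

Per-class F1 score (2·TP/(2·TP+FP+FN)):
  de: TP=19, FP=1+4+6=11, FN=6+2+1=9 → 38/58 = 0.6552
  pt: TP=10, FP=6+2+11=19, FN=1+2+5=8 → 20/47 = 0.4255
  it: TP=11, FP=2+2+6=10, FN=4+2+2=8 → 22/40 = 0.5500
  es: TP=33, FP=1+5+2=8, FN=6+11+6=23 → 66/97 = 0.6804
Macro-F1 score = mean = (0.6552 + 0.4255 + 0.5500 + 0.6804) / 4 = 0.578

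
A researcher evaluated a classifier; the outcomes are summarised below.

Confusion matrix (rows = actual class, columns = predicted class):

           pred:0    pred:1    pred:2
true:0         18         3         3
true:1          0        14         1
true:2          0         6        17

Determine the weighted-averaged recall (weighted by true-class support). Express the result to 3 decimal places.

Per-class recall (TP/(TP+FN)):
  0: TP=18, FN=3+3=6 → 18/24 = 0.7500
  1: TP=14, FN=0+1=1 → 14/15 = 0.9333
  2: TP=17, FN=0+6=6 → 17/23 = 0.7391
Weighted-recall = Σ (supportᵢ/N)·recallᵢ with N=62: (24/62)·0.7500 + (15/62)·0.9333 + (23/62)·0.7391 = 0.790

0.790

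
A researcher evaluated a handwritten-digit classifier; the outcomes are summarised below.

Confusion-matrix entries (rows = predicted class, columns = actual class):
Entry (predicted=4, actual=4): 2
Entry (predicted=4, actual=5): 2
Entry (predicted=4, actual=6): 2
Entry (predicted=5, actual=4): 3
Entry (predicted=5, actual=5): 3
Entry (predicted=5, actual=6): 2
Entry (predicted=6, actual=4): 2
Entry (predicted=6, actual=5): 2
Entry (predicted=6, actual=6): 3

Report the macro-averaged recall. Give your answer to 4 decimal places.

Per-class recall (TP/(TP+FN)):
  4: TP=2, FN=3+2=5 → 2/7 = 0.28571
  5: TP=3, FN=2+2=4 → 3/7 = 0.42857
  6: TP=3, FN=2+2=4 → 3/7 = 0.42857
Macro-recall = mean = (0.28571 + 0.42857 + 0.42857) / 3 = 0.3810

0.3810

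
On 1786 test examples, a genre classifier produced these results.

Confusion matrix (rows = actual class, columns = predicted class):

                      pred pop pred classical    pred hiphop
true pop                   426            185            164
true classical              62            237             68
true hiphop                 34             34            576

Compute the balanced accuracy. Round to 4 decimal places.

Balanced accuracy = mean of per-class recall.
  pop: recall = 426/775 = 0.54968
  classical: recall = 237/367 = 0.64578
  hiphop: recall = 576/644 = 0.89441
Mean = (0.54968 + 0.64578 + 0.89441) / 3 = 0.6966

0.6966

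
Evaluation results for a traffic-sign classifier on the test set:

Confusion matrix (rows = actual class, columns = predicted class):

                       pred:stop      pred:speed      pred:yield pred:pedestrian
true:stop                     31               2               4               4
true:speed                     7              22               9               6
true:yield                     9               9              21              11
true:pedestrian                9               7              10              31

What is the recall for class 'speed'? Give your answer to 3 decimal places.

0.500

Treat 'speed' as positive and all other classes as negative.
recall = TP/(TP+FN).
speed: TP=22, FN=7+9+6=22 → 22/44 = 0.5000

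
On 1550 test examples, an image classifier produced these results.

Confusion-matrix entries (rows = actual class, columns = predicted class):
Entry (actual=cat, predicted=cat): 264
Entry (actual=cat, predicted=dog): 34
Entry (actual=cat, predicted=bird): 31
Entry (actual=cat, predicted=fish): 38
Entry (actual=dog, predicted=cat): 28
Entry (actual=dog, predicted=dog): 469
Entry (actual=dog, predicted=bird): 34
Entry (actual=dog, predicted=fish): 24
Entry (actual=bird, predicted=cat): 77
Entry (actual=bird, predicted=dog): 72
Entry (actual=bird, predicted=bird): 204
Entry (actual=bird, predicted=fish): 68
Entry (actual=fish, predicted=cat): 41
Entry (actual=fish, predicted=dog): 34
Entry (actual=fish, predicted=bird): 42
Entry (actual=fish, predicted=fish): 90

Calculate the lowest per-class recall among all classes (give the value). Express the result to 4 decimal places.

Per-class recall (TP/(TP+FN)):
  cat: TP=264, FN=34+31+38=103 → 264/367 = 0.71935
  dog: TP=469, FN=28+34+24=86 → 469/555 = 0.84505
  bird: TP=204, FN=77+72+68=217 → 204/421 = 0.48456
  fish: TP=90, FN=41+34+42=117 → 90/207 = 0.43478
Lowest is class 'fish' with recall = 0.4348.

0.4348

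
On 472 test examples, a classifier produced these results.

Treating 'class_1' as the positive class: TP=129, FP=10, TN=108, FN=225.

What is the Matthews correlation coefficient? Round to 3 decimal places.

MCC = (TP·TN − FP·FN) / √((TP+FP)(TP+FN)(TN+FP)(TN+FN))
Numerator = 129·108 − 10·225 = 11682
Denominator = √(139·354·118·333) = √1933500564 = 43971.5881
MCC = 11682 / 43971.5881 = 0.266

0.266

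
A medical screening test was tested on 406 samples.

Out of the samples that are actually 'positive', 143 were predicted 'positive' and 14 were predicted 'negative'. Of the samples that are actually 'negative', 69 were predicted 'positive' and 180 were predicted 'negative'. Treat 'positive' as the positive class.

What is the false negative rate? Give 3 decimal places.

0.089

FNR = FN/(FN+TP) = 14/(14+143) = 0.089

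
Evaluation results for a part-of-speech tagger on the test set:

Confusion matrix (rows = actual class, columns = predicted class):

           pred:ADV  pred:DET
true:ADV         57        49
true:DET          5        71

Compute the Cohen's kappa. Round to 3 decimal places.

Observed agreement pₒ = trace/N = 128/182 = 0.7033
Expected agreement pₑ = Σ (rowᵢ·colᵢ)/N² = (106·62 + 76·120)/182² = 0.4737
κ = (pₒ − pₑ)/(1 − pₑ) = (0.7033 − 0.4737)/(1 − 0.4737) = 0.436

0.436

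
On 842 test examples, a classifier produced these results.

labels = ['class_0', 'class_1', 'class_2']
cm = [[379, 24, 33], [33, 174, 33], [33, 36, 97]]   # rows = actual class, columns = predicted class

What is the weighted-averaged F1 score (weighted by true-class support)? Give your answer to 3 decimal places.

Per-class F1 score (2·TP/(2·TP+FP+FN)):
  class_0: TP=379, FP=33+33=66, FN=24+33=57 → 758/881 = 0.8604
  class_1: TP=174, FP=24+36=60, FN=33+33=66 → 348/474 = 0.7342
  class_2: TP=97, FP=33+33=66, FN=33+36=69 → 194/329 = 0.5897
Weighted-F1 score = Σ (supportᵢ/N)·F1 scoreᵢ with N=842: (436/842)·0.8604 + (240/842)·0.7342 + (166/842)·0.5897 = 0.771

0.771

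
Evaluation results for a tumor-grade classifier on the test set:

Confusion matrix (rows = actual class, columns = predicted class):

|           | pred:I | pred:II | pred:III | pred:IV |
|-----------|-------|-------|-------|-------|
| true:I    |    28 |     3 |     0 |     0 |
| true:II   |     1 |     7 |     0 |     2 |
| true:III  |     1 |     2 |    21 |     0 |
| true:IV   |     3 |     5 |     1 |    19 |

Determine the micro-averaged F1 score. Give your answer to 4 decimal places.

Micro-averaging pools counts across classes: ΣTP=75, ΣFP=18, ΣFN=18.
Micro-F1 score = 2·TP/(2·TP+FP+FN) on pooled counts = 0.8065 (equals overall accuracy in single-label multiclass).

0.8065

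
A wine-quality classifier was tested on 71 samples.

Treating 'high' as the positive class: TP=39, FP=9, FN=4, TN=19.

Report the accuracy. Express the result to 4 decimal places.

0.8169

Accuracy = (TP+TN)/N = (39+19)/71 = 0.8169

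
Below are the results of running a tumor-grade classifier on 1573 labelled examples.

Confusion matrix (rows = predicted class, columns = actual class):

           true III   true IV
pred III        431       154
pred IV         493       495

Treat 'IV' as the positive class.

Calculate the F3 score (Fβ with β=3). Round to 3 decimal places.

0.725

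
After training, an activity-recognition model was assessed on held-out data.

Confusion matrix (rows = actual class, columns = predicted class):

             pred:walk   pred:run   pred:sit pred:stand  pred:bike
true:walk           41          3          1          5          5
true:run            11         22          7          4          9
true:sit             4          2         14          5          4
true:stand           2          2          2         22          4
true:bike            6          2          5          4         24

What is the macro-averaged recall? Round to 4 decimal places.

0.5832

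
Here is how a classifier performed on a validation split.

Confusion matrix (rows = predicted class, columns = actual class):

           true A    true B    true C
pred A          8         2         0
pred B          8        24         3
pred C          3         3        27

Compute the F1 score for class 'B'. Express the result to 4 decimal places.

Treat 'B' as positive and all other classes as negative.
F1 score = 2·TP/(2·TP+FP+FN).
B: TP=24, FP=8+3=11, FN=2+3=5 → 48/64 = 0.75000

0.7500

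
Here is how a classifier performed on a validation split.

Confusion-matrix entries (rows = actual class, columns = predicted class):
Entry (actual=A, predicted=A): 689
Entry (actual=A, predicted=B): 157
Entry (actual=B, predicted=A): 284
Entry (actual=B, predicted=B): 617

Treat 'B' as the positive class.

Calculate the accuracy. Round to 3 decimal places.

Accuracy = (TP+TN)/N = (617+689)/1747 = 0.748

0.748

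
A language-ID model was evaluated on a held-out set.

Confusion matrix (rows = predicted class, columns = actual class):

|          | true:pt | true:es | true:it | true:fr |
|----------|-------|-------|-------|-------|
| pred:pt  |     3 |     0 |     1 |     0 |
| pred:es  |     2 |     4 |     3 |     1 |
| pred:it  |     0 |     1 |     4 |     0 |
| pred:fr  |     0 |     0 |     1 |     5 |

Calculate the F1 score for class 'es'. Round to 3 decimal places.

0.533

Take TP from the diagonal, FP from the rest of the 'es' prediction marginal, FN from the rest of the 'es' actual marginal.
F1 score = 2·TP/(2·TP+FP+FN).
es: TP=4, FP=2+3+1=6, FN=0+1+0=1 → 8/15 = 0.5333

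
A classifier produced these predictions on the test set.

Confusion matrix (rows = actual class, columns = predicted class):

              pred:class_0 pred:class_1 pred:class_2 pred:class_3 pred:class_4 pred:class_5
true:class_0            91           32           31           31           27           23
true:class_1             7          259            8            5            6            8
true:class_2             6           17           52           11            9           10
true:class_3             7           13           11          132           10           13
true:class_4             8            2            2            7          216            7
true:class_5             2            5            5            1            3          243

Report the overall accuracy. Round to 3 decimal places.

0.752

Accuracy = trace / total = (91+259+52+132+216+243=993) / 1320 = 993/1320 = 0.752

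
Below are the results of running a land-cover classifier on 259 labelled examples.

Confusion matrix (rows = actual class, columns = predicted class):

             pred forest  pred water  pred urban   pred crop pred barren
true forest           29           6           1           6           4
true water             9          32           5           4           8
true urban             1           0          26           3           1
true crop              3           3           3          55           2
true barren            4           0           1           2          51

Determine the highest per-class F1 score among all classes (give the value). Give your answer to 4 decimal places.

0.8226

Per-class F1 score (2·TP/(2·TP+FP+FN)):
  forest: TP=29, FP=9+1+3+4=17, FN=6+1+6+4=17 → 58/92 = 0.63043
  water: TP=32, FP=6+0+3+0=9, FN=9+5+4+8=26 → 64/99 = 0.64646
  urban: TP=26, FP=1+5+3+1=10, FN=1+0+3+1=5 → 52/67 = 0.77612
  crop: TP=55, FP=6+4+3+2=15, FN=3+3+3+2=11 → 110/136 = 0.80882
  barren: TP=51, FP=4+8+1+2=15, FN=4+0+1+2=7 → 102/124 = 0.82258
Highest is class 'barren' with F1 score = 0.8226.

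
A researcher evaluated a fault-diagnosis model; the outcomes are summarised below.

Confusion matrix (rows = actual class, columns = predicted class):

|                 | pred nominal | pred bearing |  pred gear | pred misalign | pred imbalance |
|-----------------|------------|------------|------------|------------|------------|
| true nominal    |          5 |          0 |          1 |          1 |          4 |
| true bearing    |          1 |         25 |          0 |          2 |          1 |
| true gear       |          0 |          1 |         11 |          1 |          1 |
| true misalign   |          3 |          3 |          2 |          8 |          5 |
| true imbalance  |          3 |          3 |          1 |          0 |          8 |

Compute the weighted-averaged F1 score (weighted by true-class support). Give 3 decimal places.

0.627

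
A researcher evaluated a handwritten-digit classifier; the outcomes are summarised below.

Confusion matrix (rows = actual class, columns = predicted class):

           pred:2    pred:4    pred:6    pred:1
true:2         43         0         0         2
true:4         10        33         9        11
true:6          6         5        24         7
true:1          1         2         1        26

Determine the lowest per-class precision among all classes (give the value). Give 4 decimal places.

Per-class precision (TP/(TP+FP)):
  2: TP=43, FP=10+6+1=17 → 43/60 = 0.71667
  4: TP=33, FP=0+5+2=7 → 33/40 = 0.82500
  6: TP=24, FP=0+9+1=10 → 24/34 = 0.70588
  1: TP=26, FP=2+11+7=20 → 26/46 = 0.56522
Lowest is class '1' with precision = 0.5652.

0.5652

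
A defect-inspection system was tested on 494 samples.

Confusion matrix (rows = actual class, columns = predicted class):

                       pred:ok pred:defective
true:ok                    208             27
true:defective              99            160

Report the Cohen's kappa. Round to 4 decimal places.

Observed agreement pₒ = trace/N = 368/494 = 0.74494
Expected agreement pₑ = Σ (rowᵢ·colᵢ)/N² = (235·307 + 259·187)/494² = 0.49410
κ = (pₒ − pₑ)/(1 − pₑ) = (0.74494 − 0.49410)/(1 − 0.49410) = 0.4958

0.4958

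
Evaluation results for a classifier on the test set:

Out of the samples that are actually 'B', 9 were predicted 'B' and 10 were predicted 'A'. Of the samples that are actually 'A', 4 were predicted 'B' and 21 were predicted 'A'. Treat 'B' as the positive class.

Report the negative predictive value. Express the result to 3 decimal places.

NPV = TN/(TN+FN) = 21/(21+10) = 0.677

0.677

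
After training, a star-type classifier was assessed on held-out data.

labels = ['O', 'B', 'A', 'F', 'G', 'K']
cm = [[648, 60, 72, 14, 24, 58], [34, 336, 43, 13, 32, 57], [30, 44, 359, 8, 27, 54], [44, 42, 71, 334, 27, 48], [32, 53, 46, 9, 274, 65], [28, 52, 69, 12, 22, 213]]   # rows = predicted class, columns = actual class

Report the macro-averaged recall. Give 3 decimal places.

0.645

Per-class recall (TP/(TP+FN)):
  O: TP=648, FN=34+30+44+32+28=168 → 648/816 = 0.7941
  B: TP=336, FN=60+44+42+53+52=251 → 336/587 = 0.5724
  A: TP=359, FN=72+43+71+46+69=301 → 359/660 = 0.5439
  F: TP=334, FN=14+13+8+9+12=56 → 334/390 = 0.8564
  G: TP=274, FN=24+32+27+27+22=132 → 274/406 = 0.6749
  K: TP=213, FN=58+57+54+48+65=282 → 213/495 = 0.4303
Macro-recall = mean = (0.7941 + 0.5724 + 0.5439 + 0.8564 + 0.6749 + 0.4303) / 6 = 0.645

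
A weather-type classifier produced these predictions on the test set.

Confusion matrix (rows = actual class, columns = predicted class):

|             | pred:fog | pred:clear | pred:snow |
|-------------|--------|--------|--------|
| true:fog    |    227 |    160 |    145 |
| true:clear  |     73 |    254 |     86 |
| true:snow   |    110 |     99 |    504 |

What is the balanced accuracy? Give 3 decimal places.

Balanced accuracy = mean of per-class recall.
  fog: recall = 227/532 = 0.4267
  clear: recall = 254/413 = 0.6150
  snow: recall = 504/713 = 0.7069
Mean = (0.4267 + 0.6150 + 0.7069) / 3 = 0.583

0.583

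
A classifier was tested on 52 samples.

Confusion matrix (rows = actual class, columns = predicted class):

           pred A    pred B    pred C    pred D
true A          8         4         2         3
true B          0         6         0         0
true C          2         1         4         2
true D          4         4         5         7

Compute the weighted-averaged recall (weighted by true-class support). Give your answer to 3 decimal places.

Per-class recall (TP/(TP+FN)):
  A: TP=8, FN=4+2+3=9 → 8/17 = 0.4706
  B: TP=6, FN=0+0+0=0 → 6/6 = 1.0000
  C: TP=4, FN=2+1+2=5 → 4/9 = 0.4444
  D: TP=7, FN=4+4+5=13 → 7/20 = 0.3500
Weighted-recall = Σ (supportᵢ/N)·recallᵢ with N=52: (17/52)·0.4706 + (6/52)·1.0000 + (9/52)·0.4444 + (20/52)·0.3500 = 0.481

0.481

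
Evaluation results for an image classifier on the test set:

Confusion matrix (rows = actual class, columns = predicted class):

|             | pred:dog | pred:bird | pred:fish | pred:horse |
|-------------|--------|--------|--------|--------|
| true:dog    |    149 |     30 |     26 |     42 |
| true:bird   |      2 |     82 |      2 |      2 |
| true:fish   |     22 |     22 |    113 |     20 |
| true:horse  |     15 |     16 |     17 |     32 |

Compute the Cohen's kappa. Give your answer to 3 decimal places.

0.499

Observed agreement pₒ = trace/N = 376/592 = 0.6351
Expected agreement pₑ = Σ (rowᵢ·colᵢ)/N² = (247·188 + 88·150 + 177·158 + 80·96)/592² = 0.2719
κ = (pₒ − pₑ)/(1 − pₑ) = (0.6351 − 0.2719)/(1 − 0.2719) = 0.499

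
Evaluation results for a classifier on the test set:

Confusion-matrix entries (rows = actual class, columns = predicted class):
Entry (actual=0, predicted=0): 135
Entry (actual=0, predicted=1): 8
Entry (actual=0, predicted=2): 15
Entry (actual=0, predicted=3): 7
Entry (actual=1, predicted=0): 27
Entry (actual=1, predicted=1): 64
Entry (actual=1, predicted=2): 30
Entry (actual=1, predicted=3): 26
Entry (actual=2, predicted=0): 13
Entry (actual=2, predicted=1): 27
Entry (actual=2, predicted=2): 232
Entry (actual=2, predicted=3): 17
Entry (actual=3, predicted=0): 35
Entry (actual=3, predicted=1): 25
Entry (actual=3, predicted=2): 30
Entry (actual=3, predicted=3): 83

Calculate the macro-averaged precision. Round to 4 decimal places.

0.6347

Per-class precision (TP/(TP+FP)):
  0: TP=135, FP=27+13+35=75 → 135/210 = 0.64286
  1: TP=64, FP=8+27+25=60 → 64/124 = 0.51613
  2: TP=232, FP=15+30+30=75 → 232/307 = 0.75570
  3: TP=83, FP=7+26+17=50 → 83/133 = 0.62406
Macro-precision = mean = (0.64286 + 0.51613 + 0.75570 + 0.62406) / 4 = 0.6347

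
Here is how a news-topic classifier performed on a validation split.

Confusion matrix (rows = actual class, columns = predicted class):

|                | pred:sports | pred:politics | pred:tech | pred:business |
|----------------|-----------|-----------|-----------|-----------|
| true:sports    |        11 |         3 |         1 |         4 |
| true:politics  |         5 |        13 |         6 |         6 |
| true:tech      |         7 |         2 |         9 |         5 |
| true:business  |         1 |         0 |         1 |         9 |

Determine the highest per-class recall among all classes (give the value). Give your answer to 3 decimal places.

Per-class recall (TP/(TP+FN)):
  sports: TP=11, FN=3+1+4=8 → 11/19 = 0.5789
  politics: TP=13, FN=5+6+6=17 → 13/30 = 0.4333
  tech: TP=9, FN=7+2+5=14 → 9/23 = 0.3913
  business: TP=9, FN=1+0+1=2 → 9/11 = 0.8182
Highest is class 'business' with recall = 0.818.

0.818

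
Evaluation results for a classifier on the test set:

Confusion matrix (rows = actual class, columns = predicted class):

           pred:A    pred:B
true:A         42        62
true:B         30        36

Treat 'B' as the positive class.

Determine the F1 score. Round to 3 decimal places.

0.439

Precision = TP/(TP+FP) = 36/98 = 0.3673
Recall = TP/(TP+FN) = 36/66 = 0.5455
F1 = 2·TP/(2·TP+FP+FN) = 72/164 = 0.439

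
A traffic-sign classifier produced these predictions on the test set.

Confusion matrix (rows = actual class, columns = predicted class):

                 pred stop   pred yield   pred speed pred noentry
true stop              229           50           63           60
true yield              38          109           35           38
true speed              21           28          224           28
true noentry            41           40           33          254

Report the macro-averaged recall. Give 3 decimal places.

Per-class recall (TP/(TP+FN)):
  stop: TP=229, FN=50+63+60=173 → 229/402 = 0.5697
  yield: TP=109, FN=38+35+38=111 → 109/220 = 0.4955
  speed: TP=224, FN=21+28+28=77 → 224/301 = 0.7442
  noentry: TP=254, FN=41+40+33=114 → 254/368 = 0.6902
Macro-recall = mean = (0.5697 + 0.4955 + 0.7442 + 0.6902) / 4 = 0.625

0.625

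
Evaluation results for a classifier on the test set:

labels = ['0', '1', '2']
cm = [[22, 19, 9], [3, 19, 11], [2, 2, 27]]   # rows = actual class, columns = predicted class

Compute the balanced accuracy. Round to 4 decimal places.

Balanced accuracy = mean of per-class recall.
  0: recall = 22/50 = 0.44000
  1: recall = 19/33 = 0.57576
  2: recall = 27/31 = 0.87097
Mean = (0.44000 + 0.57576 + 0.87097) / 3 = 0.6289

0.6289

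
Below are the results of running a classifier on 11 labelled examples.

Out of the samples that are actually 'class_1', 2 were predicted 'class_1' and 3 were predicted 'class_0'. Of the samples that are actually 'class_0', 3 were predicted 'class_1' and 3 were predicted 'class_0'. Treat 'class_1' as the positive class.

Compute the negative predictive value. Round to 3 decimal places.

NPV = TN/(TN+FN) = 3/(3+3) = 0.500

0.500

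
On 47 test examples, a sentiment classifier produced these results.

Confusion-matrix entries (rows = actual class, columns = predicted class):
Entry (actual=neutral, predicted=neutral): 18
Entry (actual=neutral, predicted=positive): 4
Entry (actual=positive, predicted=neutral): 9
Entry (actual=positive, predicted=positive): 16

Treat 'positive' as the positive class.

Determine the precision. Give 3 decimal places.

Precision = TP/(TP+FP) = 16/(16+4) = 16/20 = 0.800

0.800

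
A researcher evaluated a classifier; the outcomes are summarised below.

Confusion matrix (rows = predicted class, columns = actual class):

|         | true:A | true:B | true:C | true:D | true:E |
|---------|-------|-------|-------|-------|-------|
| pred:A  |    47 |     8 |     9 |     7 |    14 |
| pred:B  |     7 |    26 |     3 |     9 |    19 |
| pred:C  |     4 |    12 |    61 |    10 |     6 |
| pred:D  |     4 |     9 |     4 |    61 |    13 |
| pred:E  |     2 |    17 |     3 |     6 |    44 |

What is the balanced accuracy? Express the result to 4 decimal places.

Balanced accuracy = mean of per-class recall.
  A: recall = 47/64 = 0.73438
  B: recall = 26/72 = 0.36111
  C: recall = 61/80 = 0.76250
  D: recall = 61/93 = 0.65591
  E: recall = 44/96 = 0.45833
Mean = (0.73438 + 0.36111 + 0.76250 + 0.65591 + 0.45833) / 5 = 0.5944

0.5944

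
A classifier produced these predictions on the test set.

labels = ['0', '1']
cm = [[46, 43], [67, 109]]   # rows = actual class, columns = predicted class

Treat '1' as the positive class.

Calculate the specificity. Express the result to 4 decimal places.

Specificity = TN/(TN+FP) = 46/(46+43) = 0.5169

0.5169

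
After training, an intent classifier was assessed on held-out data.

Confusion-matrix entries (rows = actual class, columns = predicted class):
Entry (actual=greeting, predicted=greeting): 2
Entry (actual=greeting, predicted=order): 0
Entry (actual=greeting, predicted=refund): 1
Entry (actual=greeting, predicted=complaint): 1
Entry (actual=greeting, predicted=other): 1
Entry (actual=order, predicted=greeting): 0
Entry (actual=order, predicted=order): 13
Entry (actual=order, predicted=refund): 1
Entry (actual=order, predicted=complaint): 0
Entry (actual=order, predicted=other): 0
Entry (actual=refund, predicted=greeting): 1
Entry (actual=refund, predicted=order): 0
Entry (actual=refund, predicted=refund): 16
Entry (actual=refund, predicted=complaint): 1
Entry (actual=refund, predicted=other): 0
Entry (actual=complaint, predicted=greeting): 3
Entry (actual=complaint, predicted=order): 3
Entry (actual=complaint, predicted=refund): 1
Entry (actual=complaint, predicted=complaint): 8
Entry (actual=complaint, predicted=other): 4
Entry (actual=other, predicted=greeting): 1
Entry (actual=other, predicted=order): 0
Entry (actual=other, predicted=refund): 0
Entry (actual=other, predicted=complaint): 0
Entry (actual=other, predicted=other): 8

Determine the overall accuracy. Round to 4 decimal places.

Accuracy = trace / total = (2+13+16+8+8=47) / 65 = 47/65 = 0.7231

0.7231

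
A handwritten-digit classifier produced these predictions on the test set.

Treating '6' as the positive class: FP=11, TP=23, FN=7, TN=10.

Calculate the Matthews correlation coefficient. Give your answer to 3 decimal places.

MCC = (TP·TN − FP·FN) / √((TP+FP)(TP+FN)(TN+FP)(TN+FN))
Numerator = 23·10 − 11·7 = 153
Denominator = √(34·30·21·17) = √364140 = 603.4401
MCC = 153 / 603.4401 = 0.254

0.254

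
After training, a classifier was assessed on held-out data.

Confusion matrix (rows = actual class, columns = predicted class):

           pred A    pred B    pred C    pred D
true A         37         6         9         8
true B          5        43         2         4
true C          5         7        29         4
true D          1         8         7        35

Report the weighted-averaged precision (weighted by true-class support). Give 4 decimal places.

Per-class precision (TP/(TP+FP)):
  A: TP=37, FP=5+5+1=11 → 37/48 = 0.77083
  B: TP=43, FP=6+7+8=21 → 43/64 = 0.67188
  C: TP=29, FP=9+2+7=18 → 29/47 = 0.61702
  D: TP=35, FP=8+4+4=16 → 35/51 = 0.68627
Weighted-precision = Σ (supportᵢ/N)·precisionᵢ with N=210: (60/210)·0.77083 + (54/210)·0.67188 + (45/210)·0.61702 + (51/210)·0.68627 = 0.6919

0.6919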